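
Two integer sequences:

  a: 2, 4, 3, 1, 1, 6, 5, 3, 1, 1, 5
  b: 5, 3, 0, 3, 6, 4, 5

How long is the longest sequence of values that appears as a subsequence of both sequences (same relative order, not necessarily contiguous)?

3

Match 3 at a[3]=b[4], 6 at a[6]=b[5], 5 at a[11]=b[7] — 3 values in the same relative order in both. The LCS DP gives dp[11][7] = 3, so this is optimal.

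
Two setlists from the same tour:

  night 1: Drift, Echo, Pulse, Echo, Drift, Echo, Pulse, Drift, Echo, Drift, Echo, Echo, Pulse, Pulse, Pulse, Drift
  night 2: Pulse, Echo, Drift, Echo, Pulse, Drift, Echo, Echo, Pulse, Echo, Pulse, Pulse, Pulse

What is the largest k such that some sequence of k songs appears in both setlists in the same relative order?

One common subsequence of length 12: Pulse at night 1[3]=night 2[1]; then Echo at night 1[4]=night 2[2]; then Drift at night 1[5]=night 2[3]; then Echo at night 1[6]=night 2[4]; then Pulse at night 1[7]=night 2[5]; then Drift at night 1[8]=night 2[6]; then Echo at night 1[9]=night 2[7]; then Echo at night 1[11]=night 2[8]; then Echo at night 1[12]=night 2[10]; then Pulse at night 1[13]=night 2[11]; then Pulse at night 1[14]=night 2[12]; then Pulse at night 1[15]=night 2[13]. dp[16][13] = 12 confirms this is the maximum.

12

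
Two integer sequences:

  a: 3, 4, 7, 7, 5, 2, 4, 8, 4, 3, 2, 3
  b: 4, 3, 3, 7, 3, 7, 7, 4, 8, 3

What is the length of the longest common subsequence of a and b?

One common subsequence of length 6: 3 (a #1, b #5) → 7 (a #3, b #6) → 7 (a #4, b #7) → 4 (a #7, b #8) → 8 (a #8, b #9) → 3 (a #12, b #10), and the DP table's final entry dp[12][10] is also 6, so no common subsequence is longer.

6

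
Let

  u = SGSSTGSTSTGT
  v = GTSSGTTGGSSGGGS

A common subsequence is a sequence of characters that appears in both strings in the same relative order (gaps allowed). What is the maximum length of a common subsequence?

8

One common subsequence of length 8: G at u[2]=v[1]; then S at u[3]=v[3]; then S at u[4]=v[4]; then T at u[5]=v[7]; then G at u[6]=v[9]; then S at u[7]=v[10]; then S at u[9]=v[11]; then G at u[11]=v[14]. Since dp[12][15] = 8, nothing longer is possible.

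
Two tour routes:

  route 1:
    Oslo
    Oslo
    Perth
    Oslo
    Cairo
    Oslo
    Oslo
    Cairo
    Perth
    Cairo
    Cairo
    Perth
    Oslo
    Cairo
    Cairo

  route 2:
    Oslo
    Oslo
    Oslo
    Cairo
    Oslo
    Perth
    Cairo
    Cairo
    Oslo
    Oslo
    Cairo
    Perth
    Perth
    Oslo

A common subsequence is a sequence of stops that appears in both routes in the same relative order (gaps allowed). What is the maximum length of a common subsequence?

10

Match Oslo at route 1[1]=route 2[3], then Oslo at route 1[2]=route 2[5], then Perth at route 1[3]=route 2[6], then Cairo at route 1[5]=route 2[8], then Oslo at route 1[6]=route 2[9], then Oslo at route 1[7]=route 2[10], then Cairo at route 1[8]=route 2[11], then Perth at route 1[9]=route 2[12], then Perth at route 1[12]=route 2[13], then Oslo at route 1[13]=route 2[14] — 10 stops in the same relative order in both. Since dp[15][14] = 10, nothing longer is possible.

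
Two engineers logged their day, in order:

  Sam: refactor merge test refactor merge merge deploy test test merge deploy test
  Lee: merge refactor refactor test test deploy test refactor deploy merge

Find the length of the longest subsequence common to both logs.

6

Match refactor (Sam #1, Lee #2); then refactor (Sam #4, Lee #3); then test (Sam #8, Lee #4); then test (Sam #9, Lee #5); then deploy (Sam #11, Lee #6); then test (Sam #12, Lee #7) — 6 tasks in the same relative order in both. Since dp[12][10] = 6, nothing longer is possible.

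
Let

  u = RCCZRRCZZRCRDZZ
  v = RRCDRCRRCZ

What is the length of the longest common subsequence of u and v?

Let dp[i][j] be the LCS length of the first i characters of u and the first j characters of v. dp[i][j] = dp[i-1][j-1]+1 when the i-th and j-th characters match, else max(dp[i-1][j], dp[i][j-1]).
    ·  R  R  C  D  R  C  R  R  C  Z
 ·  0  0  0  0  0  0  0  0  0  0  0
 R  0  1  1  1  1  1  1  1  1  1  1
 C  0  1  1  2  2  2  2  2  2  2  2
 C  0  1  1  2  2  2  3  3  3  3  3
 Z  0  1  1  2  2  2  3  3  3  3  4
 R  0  1  2  2  2  3  3  4  4  4  4
 R  0  1  2  2  2  3  3  4  5  5  5
 C  0  1  2  3  3  3  4  4  5  6  6
 Z  0  1  2  3  3  3  4  4  5  6  7
 Z  0  1  2  3  3  3  4  4  5  6  7
 R  0  1  2  3  3  4  4  5  5  6  7
 C  0  1  2  3  3  4  5  5  5  6  7
 R  0  1  2  3  3  4  5  6  6  6  7
 D  0  1  2  3  4  4  5  6  6  6  7
 Z  0  1  2  3  4  4  5  6  6  6  7
 Z  0  1  2  3  4  4  5  6  6  6  7
dp[15][10] = 7. One LCS (by backtracking along matches): RCCRRCZ.

7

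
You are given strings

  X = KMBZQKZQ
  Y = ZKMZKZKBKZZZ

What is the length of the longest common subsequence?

5

Let dp[i][j] be the LCS length of the first i characters of X and the first j characters of Y. dp[i][j] = dp[i-1][j-1]+1 when the i-th and j-th characters match, else max(dp[i-1][j], dp[i][j-1]).
    ·  Z  K  M  Z  K  Z  K  B  K  Z  Z  Z
 ·  0  0  0  0  0  0  0  0  0  0  0  0  0
 K  0  0  1  1  1  1  1  1  1  1  1  1  1
 M  0  0  1  2  2  2  2  2  2  2  2  2  2
 B  0  0  1  2  2  2  2  2  3  3  3  3  3
 Z  0  1  1  2  3  3  3  3  3  3  4  4  4
 Q  0  1  1  2  3  3  3  3  3  3  4  4  4
 K  0  1  2  2  3  4  4  4  4  4  4  4  4
 Z  0  1  2  2  3  4  5  5  5  5  5  5  5
 Q  0  1  2  2  3  4  5  5  5  5  5  5  5
dp[8][12] = 5. One LCS (by backtracking along matches): KMBZZ.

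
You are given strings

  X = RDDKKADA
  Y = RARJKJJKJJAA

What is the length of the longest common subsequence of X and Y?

Let dp[i][j] be the LCS length of the first i characters of X and the first j characters of Y. dp[i][j] = dp[i-1][j-1]+1 when the i-th and j-th characters match, else max(dp[i-1][j], dp[i][j-1]).
    ·  R  A  R  J  K  J  J  K  J  J  A  A
 ·  0  0  0  0  0  0  0  0  0  0  0  0  0
 R  0  1  1  1  1  1  1  1  1  1  1  1  1
 D  0  1  1  1  1  1  1  1  1  1  1  1  1
 D  0  1  1  1  1  1  1  1  1  1  1  1  1
 K  0  1  1  1  1  2  2  2  2  2  2  2  2
 K  0  1  1  1  1  2  2  2  3  3  3  3  3
 A  0  1  2  2  2  2  2  2  3  3  3  4  4
 D  0  1  2  2  2  2  2  2  3  3  3  4  4
 A  0  1  2  2  2  2  2  2  3  3  3  4  5
dp[8][12] = 5. One LCS (by backtracking along matches): RKKAA.

5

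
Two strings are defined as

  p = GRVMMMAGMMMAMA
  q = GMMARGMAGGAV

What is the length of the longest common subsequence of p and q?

Pick G (p #1, q #1); then M (p #5, q #2); then M (p #6, q #3); then A (p #7, q #4); then G (p #8, q #6); then M (p #11, q #7); then A (p #12, q #8); then A (p #14, q #11); all 8 characters appear in both, in order, and the DP table's final entry dp[14][12] is also 8, so no common subsequence is longer.

8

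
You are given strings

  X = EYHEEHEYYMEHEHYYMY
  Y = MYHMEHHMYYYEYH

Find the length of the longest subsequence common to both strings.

9

Match Y [2,2]; then H [6,3]; then M [10,4]; then E [11,5]; then H [12,6]; then H [14,7]; then Y [15,10]; then Y [16,11]; then Y [18,13] — 9 characters in the same relative order in both. dp[18][14] = 9 confirms this is the maximum.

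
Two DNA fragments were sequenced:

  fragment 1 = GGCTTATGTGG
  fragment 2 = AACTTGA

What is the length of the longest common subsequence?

Let dp[i][j] be the LCS length of the first i bases of fragment 1 and the first j bases of fragment 2. dp[i][j] = dp[i-1][j-1]+1 when the i-th and j-th bases match, else max(dp[i-1][j], dp[i][j-1]).
    ·  A  A  C  T  T  G  A
 ·  0  0  0  0  0  0  0  0
 G  0  0  0  0  0  0  1  1
 G  0  0  0  0  0  0  1  1
 C  0  0  0  1  1  1  1  1
 T  0  0  0  1  2  2  2  2
 T  0  0  0  1  2  3  3  3
 A  0  1  1  1  2  3  3  4
 T  0  1  1  1  2  3  3  4
 G  0  1  1  1  2  3  4  4
 T  0  1  1  1  2  3  4  4
 G  0  1  1  1  2  3  4  4
 G  0  1  1  1  2  3  4  4
dp[11][7] = 4. One LCS (by backtracking along matches): CTTA.

4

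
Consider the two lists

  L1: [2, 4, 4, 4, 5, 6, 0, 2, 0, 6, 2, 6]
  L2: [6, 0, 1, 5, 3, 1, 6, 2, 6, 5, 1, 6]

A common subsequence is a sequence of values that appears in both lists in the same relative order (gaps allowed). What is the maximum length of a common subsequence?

5

Let dp[i][j] be the LCS length of the first i values of L1 and the first j values of L2. dp[i][j] = dp[i-1][j-1]+1 when the i-th and j-th values match, else max(dp[i-1][j], dp[i][j-1]).
    ·  6  0  1  5  3  1  6  2  6  5  1  6
 ·  0  0  0  0  0  0  0  0  0  0  0  0  0
 2  0  0  0  0  0  0  0  0  1  1  1  1  1
 4  0  0  0  0  0  0  0  0  1  1  1  1  1
 4  0  0  0  0  0  0  0  0  1  1  1  1  1
 4  0  0  0  0  0  0  0  0  1  1  1  1  1
 5  0  0  0  0  1  1  1  1  1  1  2  2  2
 6  0  1  1  1  1  1  1  2  2  2  2  2  3
 0  0  1  2  2  2  2  2  2  2  2  2  2  3
 2  0  1  2  2  2  2  2  2  3  3  3  3  3
 0  0  1  2  2  2  2  2  2  3  3  3  3  3
 6  0  1  2  2  2  2  2  3  3  4  4  4  4
 2  0  1  2  2  2  2  2  3  4  4  4  4  4
 6  0  1  2  2  2  2  2  3  4  5  5  5  5
dp[12][12] = 5. One LCS (by backtracking along matches): 5, 6, 2, 6, 6.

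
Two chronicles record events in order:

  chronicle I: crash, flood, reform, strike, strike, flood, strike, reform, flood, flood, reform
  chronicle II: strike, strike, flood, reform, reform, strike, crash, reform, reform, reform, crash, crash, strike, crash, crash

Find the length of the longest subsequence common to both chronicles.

6

Pick strike (chronicle I #4, chronicle II #1) → strike (chronicle I #5, chronicle II #2) → flood (chronicle I #6, chronicle II #3) → strike (chronicle I #7, chronicle II #6) → reform (chronicle I #8, chronicle II #9) → reform (chronicle I #11, chronicle II #10); all 6 events appear in both, in order. dp[11][15] = 6 confirms this is the maximum.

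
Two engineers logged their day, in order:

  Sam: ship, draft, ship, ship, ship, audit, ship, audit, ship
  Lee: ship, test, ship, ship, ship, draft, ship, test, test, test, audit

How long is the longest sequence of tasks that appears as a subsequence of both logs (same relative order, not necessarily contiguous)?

Taking ship at Sam[1]=Lee[1], ship at Sam[3]=Lee[3], ship at Sam[4]=Lee[4], ship at Sam[5]=Lee[5], ship at Sam[7]=Lee[7], audit at Sam[8]=Lee[11] gives a common subsequence of length 6, and the DP table's final entry dp[9][11] is also 6, so no common subsequence is longer.

6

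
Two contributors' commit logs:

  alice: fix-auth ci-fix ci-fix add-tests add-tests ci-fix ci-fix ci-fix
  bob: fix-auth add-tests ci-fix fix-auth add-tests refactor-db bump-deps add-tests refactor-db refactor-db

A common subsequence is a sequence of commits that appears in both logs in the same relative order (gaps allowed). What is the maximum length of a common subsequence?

4

Taking fix-auth [1,1], then ci-fix [2,3], then add-tests [4,5], then add-tests [5,8] gives a common subsequence of length 4. Since dp[8][10] = 4, nothing longer is possible.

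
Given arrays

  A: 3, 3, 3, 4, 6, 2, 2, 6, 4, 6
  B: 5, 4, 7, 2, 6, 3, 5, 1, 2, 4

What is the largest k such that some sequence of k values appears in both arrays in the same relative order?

4

Let dp[i][j] be the LCS length of the first i values of A and the first j values of B. dp[i][j] = dp[i-1][j-1]+1 when the i-th and j-th values match, else max(dp[i-1][j], dp[i][j-1]).
    ·  5  4  7  2  6  3  5  1  2  4
 ·  0  0  0  0  0  0  0  0  0  0  0
 3  0  0  0  0  0  0  1  1  1  1  1
 3  0  0  0  0  0  0  1  1  1  1  1
 3  0  0  0  0  0  0  1  1  1  1  1
 4  0  0  1  1  1  1  1  1  1  1  2
 6  0  0  1  1  1  2  2  2  2  2  2
 2  0  0  1  1  2  2  2  2  2  3  3
 2  0  0  1  1  2  2  2  2  2  3  3
 6  0  0  1  1  2  3  3  3  3  3  3
 4  0  0  1  1  2  3  3  3  3  3  4
 6  0  0  1  1  2  3  3  3  3  3  4
dp[10][10] = 4. One LCS (by backtracking along matches): 4, 6, 2, 4.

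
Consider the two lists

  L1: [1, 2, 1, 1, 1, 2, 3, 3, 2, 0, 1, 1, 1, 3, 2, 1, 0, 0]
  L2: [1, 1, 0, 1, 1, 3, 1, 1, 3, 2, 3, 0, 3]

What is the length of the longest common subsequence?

10

Taking 1 at L1[1]=L2[1], 1 at L1[3]=L2[2], 1 at L1[4]=L2[4], 1 at L1[5]=L2[5], 3 at L1[8]=L2[6], 1 at L1[12]=L2[7], 1 at L1[13]=L2[8], 3 at L1[14]=L2[9], 2 at L1[15]=L2[10], 0 at L1[17]=L2[12] gives a common subsequence of length 10. The LCS DP gives dp[18][13] = 10, so this is optimal.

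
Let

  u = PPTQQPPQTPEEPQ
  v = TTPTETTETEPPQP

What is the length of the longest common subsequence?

Taking P at u[1]=v[3], T at u[3]=v[6], T at u[9]=v[7], E at u[11]=v[8], E at u[12]=v[10], P at u[13]=v[12], Q at u[14]=v[13] gives a common subsequence of length 7. Since dp[14][14] = 7, nothing longer is possible.

7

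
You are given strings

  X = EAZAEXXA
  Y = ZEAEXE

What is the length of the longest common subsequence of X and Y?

4

Let dp[i][j] be the LCS length of the first i characters of X and the first j characters of Y. dp[i][j] = dp[i-1][j-1]+1 when the i-th and j-th characters match, else max(dp[i-1][j], dp[i][j-1]).
    ·  Z  E  A  E  X  E
 ·  0  0  0  0  0  0  0
 E  0  0  1  1  1  1  1
 A  0  0  1  2  2  2  2
 Z  0  1  1  2  2  2  2
 A  0  1  1  2  2  2  2
 E  0  1  2  2  3  3  3
 X  0  1  2  2  3  4  4
 X  0  1  2  2  3  4  4
 A  0  1  2  3  3  4  4
dp[8][6] = 4. One LCS (by backtracking along matches): EAEX.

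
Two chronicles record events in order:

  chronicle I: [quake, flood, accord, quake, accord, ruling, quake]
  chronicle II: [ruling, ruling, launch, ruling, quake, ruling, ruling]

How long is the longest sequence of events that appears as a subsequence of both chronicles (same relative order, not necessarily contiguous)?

2

Match quake at chronicle I[1]=chronicle II[5], then ruling at chronicle I[6]=chronicle II[7] — 2 events in the same relative order in both. dp[7][7] = 2 confirms this is the maximum.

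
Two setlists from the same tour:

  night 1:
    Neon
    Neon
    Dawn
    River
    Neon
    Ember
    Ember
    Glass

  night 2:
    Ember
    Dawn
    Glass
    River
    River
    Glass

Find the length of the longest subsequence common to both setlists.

Taking Dawn (night 1 #3, night 2 #2), then River (night 1 #4, night 2 #5), then Glass (night 1 #8, night 2 #6) gives a common subsequence of length 3. dp[8][6] = 3 confirms this is the maximum.

3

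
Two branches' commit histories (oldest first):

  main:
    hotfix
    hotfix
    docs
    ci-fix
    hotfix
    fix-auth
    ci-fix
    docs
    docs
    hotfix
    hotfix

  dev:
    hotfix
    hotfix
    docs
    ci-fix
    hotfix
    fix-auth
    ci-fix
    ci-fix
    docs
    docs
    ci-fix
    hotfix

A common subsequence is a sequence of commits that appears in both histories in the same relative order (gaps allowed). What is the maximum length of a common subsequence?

10

Taking hotfix at main[1]=dev[1] → hotfix at main[2]=dev[2] → docs at main[3]=dev[3] → ci-fix at main[4]=dev[4] → hotfix at main[5]=dev[5] → fix-auth at main[6]=dev[6] → ci-fix at main[7]=dev[8] → docs at main[8]=dev[9] → docs at main[9]=dev[10] → hotfix at main[11]=dev[12] gives a common subsequence of length 10. The LCS DP gives dp[11][12] = 10, so this is optimal.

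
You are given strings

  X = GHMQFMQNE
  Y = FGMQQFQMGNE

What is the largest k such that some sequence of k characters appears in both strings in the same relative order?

7

Let dp[i][j] be the LCS length of the first i characters of X and the first j characters of Y. dp[i][j] = dp[i-1][j-1]+1 when the i-th and j-th characters match, else max(dp[i-1][j], dp[i][j-1]).
    ·  F  G  M  Q  Q  F  Q  M  G  N  E
 ·  0  0  0  0  0  0  0  0  0  0  0  0
 G  0  0  1  1  1  1  1  1  1  1  1  1
 H  0  0  1  1  1  1  1  1  1  1  1  1
 M  0  0  1  2  2  2  2  2  2  2  2  2
 Q  0  0  1  2  3  3  3  3  3  3  3  3
 F  0  1  1  2  3  3  4  4  4  4  4  4
 M  0  1  1  2  3  3  4  4  5  5  5  5
 Q  0  1  1  2  3  4  4  5  5  5  5  5
 N  0  1  1  2  3  4  4  5  5  5  6  6
 E  0  1  1  2  3  4  4  5  5  5  6  7
dp[9][11] = 7. One LCS (by backtracking along matches): GMQFMNE.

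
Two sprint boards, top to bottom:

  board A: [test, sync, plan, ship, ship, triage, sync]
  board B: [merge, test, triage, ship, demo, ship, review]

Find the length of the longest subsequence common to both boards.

Pick test at board A[1]=board B[2] → ship at board A[4]=board B[4] → ship at board A[5]=board B[6]; all 3 tasks appear in both, in order, and the DP table's final entry dp[7][7] is also 3, so no common subsequence is longer.

3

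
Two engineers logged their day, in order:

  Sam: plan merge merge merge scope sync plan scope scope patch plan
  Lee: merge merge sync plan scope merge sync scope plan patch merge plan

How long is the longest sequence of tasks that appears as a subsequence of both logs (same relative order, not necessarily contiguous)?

Match merge [3,1] → merge [4,2] → sync [6,3] → plan [7,4] → scope [8,5] → scope [9,8] → patch [10,10] → plan [11,12] — 8 tasks in the same relative order in both, and the DP table's final entry dp[11][12] is also 8, so no common subsequence is longer.

8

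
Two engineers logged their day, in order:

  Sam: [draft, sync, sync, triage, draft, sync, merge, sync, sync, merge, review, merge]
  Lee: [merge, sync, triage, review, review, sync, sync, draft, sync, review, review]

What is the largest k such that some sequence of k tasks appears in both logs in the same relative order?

Match sync [3,2], triage [4,3], sync [6,6], sync [8,7], sync [9,9], review [11,11] — 6 tasks in the same relative order in both. Since dp[12][11] = 6, nothing longer is possible.

6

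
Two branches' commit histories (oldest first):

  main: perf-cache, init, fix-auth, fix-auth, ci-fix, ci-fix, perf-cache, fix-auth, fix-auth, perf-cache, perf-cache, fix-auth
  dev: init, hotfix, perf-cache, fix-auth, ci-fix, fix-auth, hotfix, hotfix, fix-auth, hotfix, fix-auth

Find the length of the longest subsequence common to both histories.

6

Match perf-cache [1,3], fix-auth [4,4], ci-fix [6,5], fix-auth [8,6], fix-auth [9,9], fix-auth [12,11] — 6 commits in the same relative order in both. dp[12][11] = 6 confirms this is the maximum.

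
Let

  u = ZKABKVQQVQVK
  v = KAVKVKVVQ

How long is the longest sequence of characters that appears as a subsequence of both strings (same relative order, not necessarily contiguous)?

Let dp[i][j] be the LCS length of the first i characters of u and the first j characters of v. dp[i][j] = dp[i-1][j-1]+1 when the i-th and j-th characters match, else max(dp[i-1][j], dp[i][j-1]).
    ·  K  A  V  K  V  K  V  V  Q
 ·  0  0  0  0  0  0  0  0  0  0
 Z  0  0  0  0  0  0  0  0  0  0
 K  0  1  1  1  1  1  1  1  1  1
 A  0  1  2  2  2  2  2  2  2  2
 B  0  1  2  2  2  2  2  2  2  2
 K  0  1  2  2  3  3  3  3  3  3
 V  0  1  2  3  3  4  4  4  4  4
 Q  0  1  2  3  3  4  4  4  4  5
 Q  0  1  2  3  3  4  4  4  4  5
 V  0  1  2  3  3  4  4  5  5  5
 Q  0  1  2  3  3  4  4  5  5  6
 V  0  1  2  3  3  4  4  5  6  6
 K  0  1  2  3  4  4  5  5  6  6
dp[12][9] = 6. One LCS (by backtracking along matches): KAKVVQ.

6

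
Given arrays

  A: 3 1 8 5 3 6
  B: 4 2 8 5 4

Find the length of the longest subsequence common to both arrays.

One common subsequence of length 2: 8 at A[3]=B[3], then 5 at A[4]=B[4]. The LCS DP gives dp[6][5] = 2, so this is optimal.

2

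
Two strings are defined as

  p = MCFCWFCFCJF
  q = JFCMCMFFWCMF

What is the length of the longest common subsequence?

6

Let dp[i][j] be the LCS length of the first i characters of p and the first j characters of q. dp[i][j] = dp[i-1][j-1]+1 when the i-th and j-th characters match, else max(dp[i-1][j], dp[i][j-1]).
    ·  J  F  C  M  C  M  F  F  W  C  M  F
 ·  0  0  0  0  0  0  0  0  0  0  0  0  0
 M  0  0  0  0  1  1  1  1  1  1  1  1  1
 C  0  0  0  1  1  2  2  2  2  2  2  2  2
 F  0  0  1  1  1  2  2  3  3  3  3  3  3
 C  0  0  1  2  2  2  2  3  3  3  4  4  4
 W  0  0  1  2  2  2  2  3  3  4  4  4  4
 F  0  0  1  2  2  2  2  3  4  4  4  4  5
 C  0  0  1  2  2  3  3  3  4  4  5  5  5
 F  0  0  1  2  2  3  3  4  4  4  5  5  6
 C  0  0  1  2  2  3  3  4  4  4  5  5  6
 J  0  1  1  2  2  3  3  4  4  4  5  5  6
 F  0  1  2  2  2  3  3  4  5  5  5  5  6
dp[11][12] = 6. One LCS (by backtracking along matches): MCFWCF.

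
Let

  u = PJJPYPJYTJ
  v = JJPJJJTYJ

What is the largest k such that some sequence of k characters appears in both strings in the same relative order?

6

Taking P (u #1, v #3); then J (u #2, v #4); then J (u #3, v #5); then J (u #7, v #6); then Y (u #8, v #8); then J (u #10, v #9) gives a common subsequence of length 6, and the DP table's final entry dp[10][9] is also 6, so no common subsequence is longer.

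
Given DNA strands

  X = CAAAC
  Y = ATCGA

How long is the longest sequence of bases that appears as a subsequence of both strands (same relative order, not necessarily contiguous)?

Pick C [1,3] → A [4,5]; all 2 bases appear in both, in order, and the DP table's final entry dp[5][5] is also 2, so no common subsequence is longer.

2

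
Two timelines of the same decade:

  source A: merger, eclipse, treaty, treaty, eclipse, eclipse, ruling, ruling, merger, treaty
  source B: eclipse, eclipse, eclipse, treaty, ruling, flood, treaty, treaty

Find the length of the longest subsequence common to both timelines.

Pick eclipse (source A #2, source B #1) → eclipse (source A #5, source B #2) → eclipse (source A #6, source B #3) → ruling (source A #7, source B #5) → treaty (source A #10, source B #8); all 5 events appear in both, in order. The LCS DP gives dp[10][8] = 5, so this is optimal.

5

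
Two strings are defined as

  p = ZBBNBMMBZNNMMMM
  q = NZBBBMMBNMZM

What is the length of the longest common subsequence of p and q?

10

Match Z (p #1, q #2), then B (p #2, q #3), then B (p #3, q #4), then B (p #5, q #5), then M (p #6, q #6), then M (p #7, q #7), then B (p #8, q #8), then N (p #11, q #9), then M (p #12, q #10), then M (p #15, q #12) — 10 characters in the same relative order in both. dp[15][12] = 10 confirms this is the maximum.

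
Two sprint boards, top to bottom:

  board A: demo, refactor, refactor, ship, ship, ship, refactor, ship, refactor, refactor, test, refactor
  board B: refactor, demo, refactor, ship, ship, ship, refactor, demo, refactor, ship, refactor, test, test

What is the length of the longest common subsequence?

9

One common subsequence of length 9: demo (board A #1, board B #2), then refactor (board A #3, board B #3), then ship (board A #4, board B #4), then ship (board A #5, board B #5), then ship (board A #6, board B #6), then refactor (board A #7, board B #9), then ship (board A #8, board B #10), then refactor (board A #9, board B #11), then test (board A #11, board B #13). The LCS DP gives dp[12][13] = 9, so this is optimal.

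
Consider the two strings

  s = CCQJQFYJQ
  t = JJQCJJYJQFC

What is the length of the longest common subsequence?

Match C (s #1, t #4) → J (s #4, t #6) → Y (s #7, t #7) → J (s #8, t #8) → Q (s #9, t #9) — 5 characters in the same relative order in both, and the DP table's final entry dp[9][11] is also 5, so no common subsequence is longer.

5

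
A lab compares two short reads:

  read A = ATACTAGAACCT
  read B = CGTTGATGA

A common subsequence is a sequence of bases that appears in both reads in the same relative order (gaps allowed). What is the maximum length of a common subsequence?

Let dp[i][j] be the LCS length of the first i bases of read A and the first j bases of read B. dp[i][j] = dp[i-1][j-1]+1 when the i-th and j-th bases match, else max(dp[i-1][j], dp[i][j-1]).
    ·  C  G  T  T  G  A  T  G  A
 ·  0  0  0  0  0  0  0  0  0  0
 A  0  0  0  0  0  0  1  1  1  1
 T  0  0  0  1  1  1  1  2  2  2
 A  0  0  0  1  1  1  2  2  2  3
 C  0  1  1  1  1  1  2  2  2  3
 T  0  1  1  2  2  2  2  3  3  3
 A  0  1  1  2  2  2  3  3  3  4
 G  0  1  2  2  2  3  3  3  4  4
 A  0  1  2  2  2  3  4  4  4  5
 A  0  1  2  2  2  3  4  4  4  5
 C  0  1  2  2  2  3  4  4  4  5
 C  0  1  2  2  2  3  4  4  4  5
 T  0  1  2  3  3  3  4  5  5  5
dp[12][9] = 5. One LCS (by backtracking along matches): TATGA.

5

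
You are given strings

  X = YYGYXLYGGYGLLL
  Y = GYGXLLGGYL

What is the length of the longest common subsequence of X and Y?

Taking Y at X[2]=Y[2], G at X[3]=Y[3], X at X[5]=Y[4], L at X[6]=Y[6], G at X[8]=Y[7], G at X[9]=Y[8], Y at X[10]=Y[9], L at X[14]=Y[10] gives a common subsequence of length 8. dp[14][10] = 8 confirms this is the maximum.

8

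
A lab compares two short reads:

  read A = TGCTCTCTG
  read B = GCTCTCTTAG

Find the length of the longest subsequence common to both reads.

8

Pick G (read A #2, read B #1), then C (read A #3, read B #2), then T (read A #4, read B #3), then C (read A #5, read B #4), then T (read A #6, read B #5), then C (read A #7, read B #6), then T (read A #8, read B #8), then G (read A #9, read B #10); all 8 bases appear in both, in order, and the DP table's final entry dp[9][10] is also 8, so no common subsequence is longer.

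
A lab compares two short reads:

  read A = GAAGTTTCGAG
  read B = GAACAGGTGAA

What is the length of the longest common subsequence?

7

Match G (read A #1, read B #1), A (read A #2, read B #3), A (read A #3, read B #5), G (read A #4, read B #7), T (read A #7, read B #8), G (read A #9, read B #9), A (read A #10, read B #11) — 7 bases in the same relative order in both. dp[11][11] = 7 confirms this is the maximum.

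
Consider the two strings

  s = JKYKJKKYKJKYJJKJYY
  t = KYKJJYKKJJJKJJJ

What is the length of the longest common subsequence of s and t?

Pick K at s[2]=t[1], Y at s[3]=t[2], K at s[4]=t[3], J at s[5]=t[5], K at s[6]=t[7], K at s[7]=t[8], J at s[10]=t[11], K at s[11]=t[12], J at s[13]=t[13], J at s[14]=t[14], J at s[16]=t[15]; all 11 characters appear in both, in order. The LCS DP gives dp[18][15] = 11, so this is optimal.

11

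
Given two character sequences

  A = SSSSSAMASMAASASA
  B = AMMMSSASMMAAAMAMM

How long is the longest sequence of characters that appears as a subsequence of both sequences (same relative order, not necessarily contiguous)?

9

Match S (A #1, B #5) → S (A #2, B #6) → S (A #5, B #8) → M (A #7, B #9) → M (A #10, B #10) → A (A #11, B #11) → A (A #12, B #12) → A (A #14, B #13) → A (A #16, B #15) — 9 characters in the same relative order in both. The LCS DP gives dp[16][17] = 9, so this is optimal.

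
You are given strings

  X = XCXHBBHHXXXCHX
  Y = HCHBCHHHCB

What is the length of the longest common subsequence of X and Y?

6

Pick C at X[2]=Y[2] → H at X[4]=Y[3] → B at X[5]=Y[4] → H at X[7]=Y[7] → H at X[8]=Y[8] → C at X[12]=Y[9]; all 6 characters appear in both, in order. dp[14][10] = 6 confirms this is the maximum.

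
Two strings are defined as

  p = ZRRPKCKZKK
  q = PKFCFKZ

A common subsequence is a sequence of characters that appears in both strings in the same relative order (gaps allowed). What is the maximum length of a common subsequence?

5

Pick P (p #4, q #1), then K (p #5, q #2), then C (p #6, q #4), then K (p #7, q #6), then Z (p #8, q #7); all 5 characters appear in both, in order. Since dp[10][7] = 5, nothing longer is possible.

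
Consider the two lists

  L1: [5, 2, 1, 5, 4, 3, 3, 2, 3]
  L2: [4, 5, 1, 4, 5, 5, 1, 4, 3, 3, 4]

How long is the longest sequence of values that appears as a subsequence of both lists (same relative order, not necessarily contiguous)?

6

Pick 5 at L1[1]=L2[2] → 1 at L1[3]=L2[3] → 5 at L1[4]=L2[6] → 4 at L1[5]=L2[8] → 3 at L1[6]=L2[9] → 3 at L1[7]=L2[10]; all 6 values appear in both, in order. Since dp[9][11] = 6, nothing longer is possible.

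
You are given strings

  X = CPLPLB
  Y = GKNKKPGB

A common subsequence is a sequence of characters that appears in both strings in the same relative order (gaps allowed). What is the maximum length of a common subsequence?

Pick P at X[2]=Y[6] → B at X[6]=Y[8]; all 2 characters appear in both, in order, and the DP table's final entry dp[6][8] is also 2, so no common subsequence is longer.

2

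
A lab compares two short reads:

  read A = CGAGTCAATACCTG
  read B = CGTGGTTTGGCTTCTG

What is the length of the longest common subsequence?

9

Match C at read A[1]=read B[1]; then G at read A[2]=read B[4]; then G at read A[4]=read B[5]; then T at read A[5]=read B[8]; then C at read A[6]=read B[11]; then T at read A[9]=read B[13]; then C at read A[12]=read B[14]; then T at read A[13]=read B[15]; then G at read A[14]=read B[16] — 9 bases in the same relative order in both, and the DP table's final entry dp[14][16] is also 9, so no common subsequence is longer.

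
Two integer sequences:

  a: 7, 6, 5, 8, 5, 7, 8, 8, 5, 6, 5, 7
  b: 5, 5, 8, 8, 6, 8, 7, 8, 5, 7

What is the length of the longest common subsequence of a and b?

7

Let dp[i][j] be the LCS length of the first i values of a and the first j values of b. dp[i][j] = dp[i-1][j-1]+1 when the i-th and j-th values match, else max(dp[i-1][j], dp[i][j-1]).
    ·  5  5  8  8  6  8  7  8  5  7
 ·  0  0  0  0  0  0  0  0  0  0  0
 7  0  0  0  0  0  0  0  1  1  1  1
 6  0  0  0  0  0  1  1  1  1  1  1
 5  0  1  1  1  1  1  1  1  1  2  2
 8  0  1  1  2  2  2  2  2  2  2  2
 5  0  1  2  2  2  2  2  2  2  3  3
 7  0  1  2  2  2  2  2  3  3  3  4
 8  0  1  2  3  3  3  3  3  4  4  4
 8  0  1  2  3  4  4  4  4  4  4  4
 5  0  1  2  3  4  4  4  4  4  5  5
 6  0  1  2  3  4  5  5  5  5  5  5
 5  0  1  2  3  4  5  5  5  5  6  6
 7  0  1  2  3  4  5  5  6  6  6  7
dp[12][10] = 7. One LCS (by backtracking along matches): 5, 5, 8, 8, 6, 5, 7.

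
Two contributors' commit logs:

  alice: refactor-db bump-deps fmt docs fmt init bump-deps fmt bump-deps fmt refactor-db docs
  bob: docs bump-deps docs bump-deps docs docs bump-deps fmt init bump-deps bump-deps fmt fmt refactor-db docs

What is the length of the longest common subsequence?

9

Pick bump-deps at alice[2]=bob[4], docs at alice[4]=bob[6], fmt at alice[5]=bob[8], init at alice[6]=bob[9], bump-deps at alice[7]=bob[11], fmt at alice[8]=bob[12], fmt at alice[10]=bob[13], refactor-db at alice[11]=bob[14], docs at alice[12]=bob[15]; all 9 commits appear in both, in order. dp[12][15] = 9 confirms this is the maximum.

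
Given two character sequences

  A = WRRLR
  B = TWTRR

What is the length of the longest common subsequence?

3

Let dp[i][j] be the LCS length of the first i characters of A and the first j characters of B. dp[i][j] = dp[i-1][j-1]+1 when the i-th and j-th characters match, else max(dp[i-1][j], dp[i][j-1]).
    ·  T  W  T  R  R
 ·  0  0  0  0  0  0
 W  0  0  1  1  1  1
 R  0  0  1  1  2  2
 R  0  0  1  1  2  3
 L  0  0  1  1  2  3
 R  0  0  1  1  2  3
dp[5][5] = 3. One LCS (by backtracking along matches): WRR.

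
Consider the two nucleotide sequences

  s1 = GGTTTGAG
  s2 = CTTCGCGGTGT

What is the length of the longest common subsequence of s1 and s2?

Pick G (s1 #1, s2 #7) → G (s1 #2, s2 #8) → T (s1 #3, s2 #9) → T (s1 #5, s2 #11); all 4 bases appear in both, in order. The LCS DP gives dp[8][11] = 4, so this is optimal.

4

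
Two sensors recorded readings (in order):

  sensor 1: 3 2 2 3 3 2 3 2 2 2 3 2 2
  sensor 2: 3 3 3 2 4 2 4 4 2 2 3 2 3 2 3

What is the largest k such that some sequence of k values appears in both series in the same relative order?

Pick 3 [1,1], then 3 [4,2], then 3 [5,3], then 2 [6,4], then 2 [8,6], then 2 [9,9], then 2 [10,10], then 3 [11,11], then 2 [12,12], then 2 [13,14]; all 10 values appear in both, in order. The LCS DP gives dp[13][15] = 10, so this is optimal.

10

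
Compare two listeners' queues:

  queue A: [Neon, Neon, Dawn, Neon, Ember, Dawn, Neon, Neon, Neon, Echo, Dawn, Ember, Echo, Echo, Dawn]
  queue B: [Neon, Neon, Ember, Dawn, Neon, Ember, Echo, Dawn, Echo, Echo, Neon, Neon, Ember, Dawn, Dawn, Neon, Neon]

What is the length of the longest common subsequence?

10

Pick Neon (queue A #1, queue B #1), Neon (queue A #2, queue B #2), Dawn (queue A #3, queue B #4), Neon (queue A #4, queue B #5), Ember (queue A #5, queue B #6), Dawn (queue A #6, queue B #8), Neon (queue A #7, queue B #11), Neon (queue A #8, queue B #12), Dawn (queue A #11, queue B #14), Dawn (queue A #15, queue B #15); all 10 songs appear in both, in order. Since dp[15][17] = 10, nothing longer is possible.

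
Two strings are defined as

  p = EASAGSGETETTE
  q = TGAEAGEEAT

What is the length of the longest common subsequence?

6

One common subsequence of length 6: E at p[1]=q[4]; then A at p[4]=q[5]; then G at p[7]=q[6]; then E at p[8]=q[7]; then E at p[10]=q[8]; then T at p[12]=q[10]. The LCS DP gives dp[13][10] = 6, so this is optimal.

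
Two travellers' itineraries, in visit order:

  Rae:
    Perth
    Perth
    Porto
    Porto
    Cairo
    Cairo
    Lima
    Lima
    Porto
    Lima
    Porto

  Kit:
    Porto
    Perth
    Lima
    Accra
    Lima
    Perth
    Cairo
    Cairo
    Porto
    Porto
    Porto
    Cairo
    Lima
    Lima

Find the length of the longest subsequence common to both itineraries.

Pick Perth (Rae #1, Kit #2), then Perth (Rae #2, Kit #6), then Porto (Rae #3, Kit #10), then Porto (Rae #4, Kit #11), then Cairo (Rae #6, Kit #12), then Lima (Rae #8, Kit #13), then Lima (Rae #10, Kit #14); all 7 stops appear in both, in order. Since dp[11][14] = 7, nothing longer is possible.

7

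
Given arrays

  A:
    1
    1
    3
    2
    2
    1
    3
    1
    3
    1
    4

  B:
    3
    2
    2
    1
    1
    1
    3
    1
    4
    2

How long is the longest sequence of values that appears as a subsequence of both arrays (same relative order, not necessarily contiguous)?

Let dp[i][j] be the LCS length of the first i values of A and the first j values of B. dp[i][j] = dp[i-1][j-1]+1 when the i-th and j-th values match, else max(dp[i-1][j], dp[i][j-1]).
    ·  3  2  2  1  1  1  3  1  4  2
 ·  0  0  0  0  0  0  0  0  0  0  0
 1  0  0  0  0  1  1  1  1  1  1  1
 1  0  0  0  0  1  2  2  2  2  2  2
 3  0  1  1  1  1  2  2  3  3  3  3
 2  0  1  2  2  2  2  2  3  3  3  4
 2  0  1  2  3  3  3  3  3  3  3  4
 1  0  1  2  3  4  4  4  4  4  4  4
 3  0  1  2  3  4  4  4  5  5  5  5
 1  0  1  2  3  4  5  5  5  6  6  6
 3  0  1  2  3  4  5  5  6  6  6  6
 1  0  1  2  3  4  5  6  6  7  7  7
 4  0  1  2  3  4  5  6  6  7  8  8
dp[11][10] = 8. One LCS (by backtracking along matches): 3, 2, 2, 1, 1, 3, 1, 4.

8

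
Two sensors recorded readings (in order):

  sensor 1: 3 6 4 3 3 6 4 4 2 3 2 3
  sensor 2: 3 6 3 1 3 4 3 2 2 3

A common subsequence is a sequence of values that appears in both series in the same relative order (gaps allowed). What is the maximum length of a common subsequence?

Let dp[i][j] be the LCS length of the first i values of sensor 1 and the first j values of sensor 2. dp[i][j] = dp[i-1][j-1]+1 when the i-th and j-th values match, else max(dp[i-1][j], dp[i][j-1]).
    ·  3  6  3  1  3  4  3  2  2  3
 ·  0  0  0  0  0  0  0  0  0  0  0
 3  0  1  1  1  1  1  1  1  1  1  1
 6  0  1  2  2  2  2  2  2  2  2  2
 4  0  1  2  2  2  2  3  3  3  3  3
 3  0  1  2  3  3  3  3  4  4  4  4
 3  0  1  2  3  3  4  4  4  4  4  5
 6  0  1  2  3  3  4  4  4  4  4  5
 4  0  1  2  3  3  4  5  5  5  5  5
 4  0  1  2  3  3  4  5  5  5  5  5
 2  0  1  2  3  3  4  5  5  6  6  6
 3  0  1  2  3  3  4  5  6  6  6  7
 2  0  1  2  3  3  4  5  6  7  7  7
 3  0  1  2  3  3  4  5  6  7  7  8
dp[12][10] = 8. One LCS (by backtracking along matches): 3, 6, 3, 3, 4, 2, 2, 3.

8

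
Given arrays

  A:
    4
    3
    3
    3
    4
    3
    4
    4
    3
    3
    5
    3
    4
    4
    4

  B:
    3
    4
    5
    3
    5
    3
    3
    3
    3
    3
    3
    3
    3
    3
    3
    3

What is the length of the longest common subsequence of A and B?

8

Pick 4 at A[1]=B[2], 3 at A[2]=B[10], 3 at A[3]=B[11], 3 at A[4]=B[12], 3 at A[6]=B[13], 3 at A[9]=B[14], 3 at A[10]=B[15], 3 at A[12]=B[16]; all 8 values appear in both, in order, and the DP table's final entry dp[15][16] is also 8, so no common subsequence is longer.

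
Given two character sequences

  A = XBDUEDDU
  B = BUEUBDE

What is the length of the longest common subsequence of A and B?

4

Let dp[i][j] be the LCS length of the first i characters of A and the first j characters of B. dp[i][j] = dp[i-1][j-1]+1 when the i-th and j-th characters match, else max(dp[i-1][j], dp[i][j-1]).
    ·  B  U  E  U  B  D  E
 ·  0  0  0  0  0  0  0  0
 X  0  0  0  0  0  0  0  0
 B  0  1  1  1  1  1  1  1
 D  0  1  1  1  1  1  2  2
 U  0  1  2  2  2  2  2  2
 E  0  1  2  3  3  3  3  3
 D  0  1  2  3  3  3  4  4
 D  0  1  2  3  3  3  4  4
 U  0  1  2  3  4  4  4  4
dp[8][7] = 4. One LCS (by backtracking along matches): BUED.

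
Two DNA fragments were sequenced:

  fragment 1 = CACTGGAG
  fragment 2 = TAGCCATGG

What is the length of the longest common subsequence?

5

One common subsequence of length 5: C [1,5]; then A [2,6]; then T [4,7]; then G [6,8]; then G [8,9]. The LCS DP gives dp[8][9] = 5, so this is optimal.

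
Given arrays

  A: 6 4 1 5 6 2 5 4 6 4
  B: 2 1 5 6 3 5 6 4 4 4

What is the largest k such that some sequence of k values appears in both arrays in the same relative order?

6

Taking 1 [3,2], then 5 [4,3], then 6 [5,4], then 5 [7,6], then 4 [8,9], then 4 [10,10] gives a common subsequence of length 6. The LCS DP gives dp[10][10] = 6, so this is optimal.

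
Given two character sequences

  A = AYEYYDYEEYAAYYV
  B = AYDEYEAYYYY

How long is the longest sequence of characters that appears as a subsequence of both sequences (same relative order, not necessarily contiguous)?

One common subsequence of length 8: A (A #1, B #1); then Y (A #2, B #2); then E (A #3, B #4); then Y (A #4, B #5); then Y (A #7, B #8); then Y (A #10, B #9); then Y (A #13, B #10); then Y (A #14, B #11). The LCS DP gives dp[15][11] = 8, so this is optimal.

8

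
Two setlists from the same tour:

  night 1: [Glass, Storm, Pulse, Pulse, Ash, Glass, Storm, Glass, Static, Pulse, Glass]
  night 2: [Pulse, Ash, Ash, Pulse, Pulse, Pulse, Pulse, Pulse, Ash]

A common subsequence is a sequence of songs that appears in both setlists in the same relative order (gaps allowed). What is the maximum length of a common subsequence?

Taking Pulse [3,7], Pulse [4,8], Ash [5,9] gives a common subsequence of length 3. Since dp[11][9] = 3, nothing longer is possible.

3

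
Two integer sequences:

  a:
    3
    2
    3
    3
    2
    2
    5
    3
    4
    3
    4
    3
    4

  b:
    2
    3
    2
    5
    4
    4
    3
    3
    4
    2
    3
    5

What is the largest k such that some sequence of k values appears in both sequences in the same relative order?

8

One common subsequence of length 8: 2 (a #2, b #1), 3 (a #4, b #2), 2 (a #6, b #3), 5 (a #7, b #4), 3 (a #8, b #7), 3 (a #10, b #8), 4 (a #11, b #9), 3 (a #12, b #11), and the DP table's final entry dp[13][12] is also 8, so no common subsequence is longer.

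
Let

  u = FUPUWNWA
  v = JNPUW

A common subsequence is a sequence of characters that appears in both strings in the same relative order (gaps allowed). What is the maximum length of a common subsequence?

Taking P (u #3, v #3); then U (u #4, v #4); then W (u #7, v #5) gives a common subsequence of length 3. The LCS DP gives dp[8][5] = 3, so this is optimal.

3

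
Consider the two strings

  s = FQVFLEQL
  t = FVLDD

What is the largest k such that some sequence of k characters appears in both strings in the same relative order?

3

Pick F [1,1], then V [3,2], then L [5,3]; all 3 characters appear in both, in order, and the DP table's final entry dp[8][5] is also 3, so no common subsequence is longer.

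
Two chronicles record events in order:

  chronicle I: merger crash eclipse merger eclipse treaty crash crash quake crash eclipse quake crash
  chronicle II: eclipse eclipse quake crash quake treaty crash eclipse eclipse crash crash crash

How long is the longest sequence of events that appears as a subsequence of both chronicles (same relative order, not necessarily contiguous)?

7

One common subsequence of length 7: eclipse [3,1], then eclipse [5,2], then treaty [6,6], then crash [7,7], then crash [8,10], then crash [10,11], then crash [13,12], and the DP table's final entry dp[13][12] is also 7, so no common subsequence is longer.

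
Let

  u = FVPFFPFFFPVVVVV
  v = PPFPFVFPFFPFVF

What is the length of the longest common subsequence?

9

Taking F at u[1]=v[3], P at u[3]=v[4], F at u[4]=v[5], F at u[5]=v[7], P at u[6]=v[8], F at u[7]=v[9], F at u[8]=v[10], F at u[9]=v[12], V at u[11]=v[13] gives a common subsequence of length 9. dp[15][14] = 9 confirms this is the maximum.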